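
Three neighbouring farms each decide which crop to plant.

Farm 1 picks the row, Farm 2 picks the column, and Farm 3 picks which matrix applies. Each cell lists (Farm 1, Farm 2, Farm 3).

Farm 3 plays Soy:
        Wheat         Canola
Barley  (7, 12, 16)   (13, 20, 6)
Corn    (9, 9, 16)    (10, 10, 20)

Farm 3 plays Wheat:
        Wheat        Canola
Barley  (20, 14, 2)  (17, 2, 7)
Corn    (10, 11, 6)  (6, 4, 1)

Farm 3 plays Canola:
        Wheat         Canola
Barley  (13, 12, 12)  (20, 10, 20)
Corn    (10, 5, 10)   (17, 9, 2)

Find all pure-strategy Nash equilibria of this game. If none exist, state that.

none

(Barley, Wheat, Soy): Farm 1 can switch to Corn (7 → 9). Not NE.
(Barley, Wheat, Wheat): Farm 3 can switch to Soy (2 → 16). Not NE.
(Barley, Wheat, Canola): Farm 3 can switch to Soy (12 → 16). Not NE.
(Barley, Canola, Soy): Farm 3 can switch to Wheat (6 → 7). Not NE.
(Barley, Canola, Wheat): Farm 2 can switch to Wheat (2 → 14). Not NE.
(Barley, Canola, Canola): Farm 2 can switch to Wheat (10 → 12). Not NE.
(Corn, Wheat, Soy): Farm 2 can switch to Canola (9 → 10). Not NE.
(Corn, Wheat, Wheat): Farm 1 can switch to Barley (10 → 20). Not NE.
(The remaining 4 profiles each have a profitable deviation by the same check.)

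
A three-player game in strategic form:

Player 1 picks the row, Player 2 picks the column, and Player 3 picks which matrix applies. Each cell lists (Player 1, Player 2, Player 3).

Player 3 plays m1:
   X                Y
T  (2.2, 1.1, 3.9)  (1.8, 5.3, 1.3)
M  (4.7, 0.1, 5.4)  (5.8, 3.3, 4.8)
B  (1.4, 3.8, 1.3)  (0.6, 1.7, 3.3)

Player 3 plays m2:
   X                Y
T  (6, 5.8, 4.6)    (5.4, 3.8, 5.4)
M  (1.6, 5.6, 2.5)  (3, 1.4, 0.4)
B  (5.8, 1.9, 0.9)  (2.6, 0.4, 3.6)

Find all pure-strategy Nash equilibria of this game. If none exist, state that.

(T, X, m2); (M, Y, m1)

Player 1 against (X, m1): payoffs 2.2, 4.7, 1.4 → best response M.
Player 1 against (X, m2): payoffs 6, 1.6, 5.8 → best response T.
Player 1 against (Y, m1): payoffs 1.8, 5.8, 0.6 → best response M.
Player 1 against (Y, m2): payoffs 5.4, 3, 2.6 → best response T.
Player 2 against (T, m1): payoffs 1.1, 5.3 → best response Y.
Player 2 against (T, m2): payoffs 5.8, 3.8 → best response X.
Player 2 against (M, m1): payoffs 0.1, 3.3 → best response Y.
Player 2 against (M, m2): payoffs 5.6, 1.4 → best response X.
Player 2 against (B, m1): payoffs 3.8, 1.7 → best response X.
Player 2 against (B, m2): payoffs 1.9, 0.4 → best response X.
Player 3 against (T, X): payoffs 3.9, 4.6 → best response m2.
Player 3 against (T, Y): payoffs 1.3, 5.4 → best response m2.
Player 3 against (M, X): payoffs 5.4, 2.5 → best response m1.
Player 3 against (M, Y): payoffs 4.8, 0.4 → best response m1.
Player 3 against (B, X): payoffs 1.3, 0.9 → best response m1.
Player 3 against (B, Y): payoffs 3.3, 3.6 → best response m2.
Mutual best responses: (T, X, m2); (M, Y, m1).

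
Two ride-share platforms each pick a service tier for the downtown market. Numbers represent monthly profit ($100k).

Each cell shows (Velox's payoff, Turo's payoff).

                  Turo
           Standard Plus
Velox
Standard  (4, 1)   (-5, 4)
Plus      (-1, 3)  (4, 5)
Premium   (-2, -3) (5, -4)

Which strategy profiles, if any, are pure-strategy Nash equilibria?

(Standard, Standard): Turo can switch to Plus (1 → 4). Not NE.
(Standard, Plus): Velox can switch to Plus (-5 → 4). Not NE.
(Plus, Standard): Velox can switch to Standard (-1 → 4). Not NE.
(Plus, Plus): Velox can switch to Premium (4 → 5). Not NE.
(Premium, Standard): Velox can switch to Standard (-2 → 4). Not NE.
(Premium, Plus): Turo can switch to Standard (-4 → -3). Not NE.

none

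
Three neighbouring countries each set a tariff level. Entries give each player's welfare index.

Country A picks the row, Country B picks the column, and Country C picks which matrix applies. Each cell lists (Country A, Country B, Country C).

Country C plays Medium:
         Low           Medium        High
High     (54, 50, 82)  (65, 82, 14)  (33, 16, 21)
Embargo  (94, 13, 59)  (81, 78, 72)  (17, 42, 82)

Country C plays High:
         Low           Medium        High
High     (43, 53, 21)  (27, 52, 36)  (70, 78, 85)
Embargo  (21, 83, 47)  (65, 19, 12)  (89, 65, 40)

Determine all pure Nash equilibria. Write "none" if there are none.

(Embargo, Medium, Medium)

Country A against (Low, Medium): payoffs 54, 94 → best response Embargo.
Country A against (Low, High): payoffs 43, 21 → best response High.
Country A against (Medium, Medium): payoffs 65, 81 → best response Embargo.
Country A against (Medium, High): payoffs 27, 65 → best response Embargo.
Country A against (High, Medium): payoffs 33, 17 → best response High.
Country A against (High, High): payoffs 70, 89 → best response Embargo.
Country B against (High, Medium): payoffs 50, 82, 16 → best response Medium.
Country B against (High, High): payoffs 53, 52, 78 → best response High.
Country B against (Embargo, Medium): payoffs 13, 78, 42 → best response Medium.
Country B against (Embargo, High): payoffs 83, 19, 65 → best response Low.
Country C against (High, Low): payoffs 82, 21 → best response Medium.
Country C against (High, Medium): payoffs 14, 36 → best response High.
Country C against (High, High): payoffs 21, 85 → best response High.
Country C against (Embargo, Low): payoffs 59, 47 → best response Medium.
Country C against (Embargo, Medium): payoffs 72, 12 → best response Medium.
Country C against (Embargo, High): payoffs 82, 40 → best response Medium.
Mutual best responses: (Embargo, Medium, Medium).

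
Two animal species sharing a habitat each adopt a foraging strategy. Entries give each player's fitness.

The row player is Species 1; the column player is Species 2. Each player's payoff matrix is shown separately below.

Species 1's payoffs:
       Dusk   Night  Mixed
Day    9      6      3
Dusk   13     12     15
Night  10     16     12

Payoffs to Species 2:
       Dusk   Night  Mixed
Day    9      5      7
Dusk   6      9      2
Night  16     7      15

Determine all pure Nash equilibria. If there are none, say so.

This game has no pure Nash equilibrium.

Check each profile: it is a Nash equilibrium iff no player can strictly gain by switching unilaterally.
(Day, Dusk): Species 1 can switch to Dusk (9 → 13). Not NE.
(Day, Night): Species 1 can switch to Dusk (6 → 12). Not NE.
(Day, Mixed): Species 1 can switch to Dusk (3 → 15). Not NE.
(Dusk, Dusk): Species 2 can switch to Night (6 → 9). Not NE.
(Dusk, Night): Species 1 can switch to Night (12 → 16). Not NE.
(Dusk, Mixed): Species 2 can switch to Dusk (2 → 6). Not NE.
(The remaining 3 profiles each have a profitable deviation by the same check.)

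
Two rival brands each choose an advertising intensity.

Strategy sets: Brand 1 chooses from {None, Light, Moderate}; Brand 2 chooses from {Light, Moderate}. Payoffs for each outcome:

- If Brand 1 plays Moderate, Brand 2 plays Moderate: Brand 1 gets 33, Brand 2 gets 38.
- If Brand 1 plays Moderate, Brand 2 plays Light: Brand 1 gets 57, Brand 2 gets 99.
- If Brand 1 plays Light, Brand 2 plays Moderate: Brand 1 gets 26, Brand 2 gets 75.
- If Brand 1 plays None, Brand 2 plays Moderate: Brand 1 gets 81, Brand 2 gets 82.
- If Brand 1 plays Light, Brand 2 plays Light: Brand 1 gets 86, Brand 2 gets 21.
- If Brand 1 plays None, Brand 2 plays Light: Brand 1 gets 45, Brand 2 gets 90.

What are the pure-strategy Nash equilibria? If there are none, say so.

This game has no pure Nash equilibrium.

Check each profile: it is a Nash equilibrium iff no player can strictly gain by switching unilaterally.
(None, Light): Brand 1 can switch to Light (45 → 86). Not NE.
(None, Moderate): Brand 2 can switch to Light (82 → 90). Not NE.
(Light, Light): Brand 2 can switch to Moderate (21 → 75). Not NE.
(Light, Moderate): Brand 1 can switch to None (26 → 81). Not NE.
(Moderate, Light): Brand 1 can switch to Light (57 → 86). Not NE.
(Moderate, Moderate): Brand 1 can switch to None (33 → 81). Not NE.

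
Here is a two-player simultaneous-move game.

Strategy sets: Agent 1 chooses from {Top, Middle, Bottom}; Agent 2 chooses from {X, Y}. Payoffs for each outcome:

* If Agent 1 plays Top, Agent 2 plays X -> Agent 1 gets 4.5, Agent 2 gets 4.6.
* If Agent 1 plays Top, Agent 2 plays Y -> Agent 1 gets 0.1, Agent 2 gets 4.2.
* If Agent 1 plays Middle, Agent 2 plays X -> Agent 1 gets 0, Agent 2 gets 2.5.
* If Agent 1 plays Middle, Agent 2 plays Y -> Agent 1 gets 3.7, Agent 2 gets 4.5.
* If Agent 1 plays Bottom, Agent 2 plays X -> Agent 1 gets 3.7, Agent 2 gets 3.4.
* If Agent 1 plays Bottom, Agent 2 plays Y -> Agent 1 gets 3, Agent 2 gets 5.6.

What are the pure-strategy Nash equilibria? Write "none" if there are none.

(Top, X): Agent 1 gets 4.5, best alternative 3.7; Agent 2 gets 4.6, best alternative 4.2. No profitable deviation — NE.
(Top, Y): Agent 1 can switch to Middle (0.1 → 3.7). Not NE.
(Middle, X): Agent 1 can switch to Top (0 → 4.5). Not NE.
(Middle, Y): Agent 1 gets 3.7, best alternative 3; Agent 2 gets 4.5, best alternative 2.5. No profitable deviation — NE.
(Bottom, X): Agent 1 can switch to Top (3.7 → 4.5). Not NE.
(Bottom, Y): Agent 1 can switch to Middle (3 → 3.7). Not NE.

(Top, X) and (Middle, Y)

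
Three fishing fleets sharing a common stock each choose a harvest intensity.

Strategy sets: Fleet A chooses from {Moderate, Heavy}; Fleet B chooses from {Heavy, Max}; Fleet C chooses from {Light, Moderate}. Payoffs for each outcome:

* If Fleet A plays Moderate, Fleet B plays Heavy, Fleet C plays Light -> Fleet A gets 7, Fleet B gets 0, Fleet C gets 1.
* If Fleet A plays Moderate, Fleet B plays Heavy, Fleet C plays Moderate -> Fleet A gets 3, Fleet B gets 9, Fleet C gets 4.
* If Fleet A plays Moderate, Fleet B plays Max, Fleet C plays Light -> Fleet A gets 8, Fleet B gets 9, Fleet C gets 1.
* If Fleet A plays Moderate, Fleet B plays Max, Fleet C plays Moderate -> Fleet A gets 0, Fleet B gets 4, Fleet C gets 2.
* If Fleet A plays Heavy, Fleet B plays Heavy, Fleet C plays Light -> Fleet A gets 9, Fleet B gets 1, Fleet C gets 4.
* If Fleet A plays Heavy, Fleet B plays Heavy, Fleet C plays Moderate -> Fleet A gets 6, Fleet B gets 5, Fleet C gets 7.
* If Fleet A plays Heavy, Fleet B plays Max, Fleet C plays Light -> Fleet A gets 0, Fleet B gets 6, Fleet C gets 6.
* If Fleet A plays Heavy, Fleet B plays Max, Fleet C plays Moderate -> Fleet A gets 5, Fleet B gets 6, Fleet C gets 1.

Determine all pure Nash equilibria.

This game has no pure Nash equilibrium.

(Moderate, Heavy, Light): Fleet A can switch to Heavy (7 → 9). Not NE.
(Moderate, Heavy, Moderate): Fleet A can switch to Heavy (3 → 6). Not NE.
(Moderate, Max, Light): Fleet C can switch to Moderate (1 → 2). Not NE.
(Moderate, Max, Moderate): Fleet A can switch to Heavy (0 → 5). Not NE.
(Heavy, Heavy, Light): Fleet B can switch to Max (1 → 6). Not NE.
(Heavy, Heavy, Moderate): Fleet B can switch to Max (5 → 6). Not NE.
(The remaining 2 profiles each have a profitable deviation by the same check.)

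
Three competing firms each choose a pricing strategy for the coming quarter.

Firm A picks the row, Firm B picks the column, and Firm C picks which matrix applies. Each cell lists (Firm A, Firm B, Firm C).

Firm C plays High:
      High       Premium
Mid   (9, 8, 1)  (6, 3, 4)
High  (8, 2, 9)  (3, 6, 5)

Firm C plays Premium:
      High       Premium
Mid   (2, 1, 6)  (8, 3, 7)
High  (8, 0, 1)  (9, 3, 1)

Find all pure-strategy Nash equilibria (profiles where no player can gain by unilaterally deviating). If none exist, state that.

There is no pure-strategy Nash equilibrium.

For each strategy profile, look for a profitable unilateral deviation.
(Mid, High, High): Firm C can switch to Premium (1 → 6). Not NE.
(Mid, High, Premium): Firm A can switch to High (2 → 8). Not NE.
(Mid, Premium, High): Firm B can switch to High (3 → 8). Not NE.
(Mid, Premium, Premium): Firm A can switch to High (8 → 9). Not NE.
(High, High, High): Firm A can switch to Mid (8 → 9). Not NE.
(High, High, Premium): Firm B can switch to Premium (0 → 3). Not NE.
(High, Premium, High): Firm A can switch to Mid (3 → 6). Not NE.
(High, Premium, Premium): Firm C can switch to High (1 → 5). Not NE.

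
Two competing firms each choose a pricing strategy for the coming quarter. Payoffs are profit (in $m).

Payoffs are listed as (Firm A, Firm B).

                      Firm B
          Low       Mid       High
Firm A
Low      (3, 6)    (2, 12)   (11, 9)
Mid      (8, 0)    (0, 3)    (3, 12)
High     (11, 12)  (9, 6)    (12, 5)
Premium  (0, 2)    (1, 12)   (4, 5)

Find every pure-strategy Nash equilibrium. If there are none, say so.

(High, Low)

Firm A against Low: payoffs 3, 8, 11, 0 → best response High.
Firm A against Mid: payoffs 2, 0, 9, 1 → best response High.
Firm A against High: payoffs 11, 3, 12, 4 → best response High.
Firm B against Low: payoffs 6, 12, 9 → best response Mid.
Firm B against Mid: payoffs 0, 3, 12 → best response High.
Firm B against High: payoffs 12, 6, 5 → best response Low.
Firm B against Premium: payoffs 2, 12, 5 → best response Mid.
Mutual best responses: (High, Low).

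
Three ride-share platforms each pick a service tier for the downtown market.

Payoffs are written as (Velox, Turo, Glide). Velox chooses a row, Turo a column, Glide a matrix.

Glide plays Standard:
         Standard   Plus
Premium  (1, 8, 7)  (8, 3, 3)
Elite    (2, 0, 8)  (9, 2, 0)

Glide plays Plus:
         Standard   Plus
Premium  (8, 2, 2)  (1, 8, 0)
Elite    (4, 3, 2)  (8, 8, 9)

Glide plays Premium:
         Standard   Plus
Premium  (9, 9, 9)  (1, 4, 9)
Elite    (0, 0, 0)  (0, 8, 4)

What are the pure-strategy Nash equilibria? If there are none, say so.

(Premium, Standard, Standard): Velox can switch to Elite (1 → 2). Not NE.
(Premium, Standard, Plus): Turo can switch to Plus (2 → 8). Not NE.
(Premium, Standard, Premium): Velox gets 9, best alternative 0; Turo gets 9, best alternative 4; Glide gets 9, best alternative 7. No profitable deviation — NE.
(Premium, Plus, Standard): Velox can switch to Elite (8 → 9). Not NE.
(Premium, Plus, Plus): Velox can switch to Elite (1 → 8). Not NE.
(Premium, Plus, Premium): Turo can switch to Standard (4 → 9). Not NE.
(Elite, Standard, Standard): Turo can switch to Plus (0 → 2). Not NE.
(Elite, Standard, Plus): Velox can switch to Premium (4 → 8). Not NE.
(Elite, Standard, Premium): Velox can switch to Premium (0 → 9). Not NE.
(Elite, Plus, Standard): Glide can switch to Plus (0 → 9). Not NE.
(Elite, Plus, Plus): Velox gets 8, best alternative 1; Turo gets 8, best alternative 3; Glide gets 9, best alternative 4. No profitable deviation — NE.
(Elite, Plus, Premium): Velox can switch to Premium (0 → 1). Not NE.

(Premium, Standard, Premium), (Elite, Plus, Plus)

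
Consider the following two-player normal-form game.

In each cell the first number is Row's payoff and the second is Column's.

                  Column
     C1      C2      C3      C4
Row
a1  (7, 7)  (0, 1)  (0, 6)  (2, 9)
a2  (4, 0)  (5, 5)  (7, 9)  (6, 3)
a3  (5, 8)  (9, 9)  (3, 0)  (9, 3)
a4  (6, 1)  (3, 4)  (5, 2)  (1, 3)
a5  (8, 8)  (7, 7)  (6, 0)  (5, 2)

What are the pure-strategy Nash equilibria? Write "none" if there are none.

Pure-strategy Nash equilibria: (a2, C3) and (a3, C2) and (a5, C1)

(a1, C1): Row can switch to a5 (7 → 8). Not NE.
(a1, C2): Row can switch to a2 (0 → 5). Not NE.
(a1, C3): Row can switch to a2 (0 → 7). Not NE.
(a1, C4): Row can switch to a2 (2 → 6). Not NE.
(a2, C1): Row can switch to a1 (4 → 7). Not NE.
(a2, C2): Row can switch to a3 (5 → 9). Not NE.
(a2, C3): Row gets 7, best alternative 6; Column gets 9, best alternative 5. No profitable deviation — NE.
(a3, C2): Row gets 9, best alternative 7; Column gets 9, best alternative 8. No profitable deviation — NE.
(a5, C1): Row gets 8, best alternative 7; Column gets 8, best alternative 7. No profitable deviation — NE.
(The remaining 11 profiles each have a profitable deviation by the same check.)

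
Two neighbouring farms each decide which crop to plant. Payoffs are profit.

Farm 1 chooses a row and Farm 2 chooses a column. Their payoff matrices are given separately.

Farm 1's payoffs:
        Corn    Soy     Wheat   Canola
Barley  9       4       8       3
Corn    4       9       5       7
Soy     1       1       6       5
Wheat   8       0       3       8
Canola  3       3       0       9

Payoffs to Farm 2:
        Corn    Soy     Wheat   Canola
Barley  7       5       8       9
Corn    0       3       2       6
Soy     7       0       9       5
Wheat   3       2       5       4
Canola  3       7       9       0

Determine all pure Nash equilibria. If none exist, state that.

Farm 1 against Corn: payoffs 9, 4, 1, 8, 3 → best response Barley.
Farm 1 against Soy: payoffs 4, 9, 1, 0, 3 → best response Corn.
Farm 1 against Wheat: payoffs 8, 5, 6, 3, 0 → best response Barley.
Farm 1 against Canola: payoffs 3, 7, 5, 8, 9 → best response Canola.
Farm 2 against Barley: payoffs 7, 5, 8, 9 → best response Canola.
Farm 2 against Corn: payoffs 0, 3, 2, 6 → best response Canola.
Farm 2 against Soy: payoffs 7, 0, 9, 5 → best response Wheat.
Farm 2 against Wheat: payoffs 3, 2, 5, 4 → best response Wheat.
Farm 2 against Canola: payoffs 3, 7, 9, 0 → best response Wheat.
No profile is a mutual best response for all players.

No pure-strategy Nash equilibrium.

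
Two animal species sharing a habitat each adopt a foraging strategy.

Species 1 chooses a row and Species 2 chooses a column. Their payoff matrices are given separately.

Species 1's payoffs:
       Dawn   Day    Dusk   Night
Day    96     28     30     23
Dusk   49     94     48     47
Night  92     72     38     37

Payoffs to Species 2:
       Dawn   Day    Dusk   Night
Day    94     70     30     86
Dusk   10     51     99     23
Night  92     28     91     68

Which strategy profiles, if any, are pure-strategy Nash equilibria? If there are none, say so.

(Day, Dawn): Species 1 gets 96, best alternative 92; Species 2 gets 94, best alternative 86. No profitable deviation — NE.
(Day, Day): Species 1 can switch to Dusk (28 → 94). Not NE.
(Day, Dusk): Species 1 can switch to Dusk (30 → 48). Not NE.
(Day, Night): Species 1 can switch to Dusk (23 → 47). Not NE.
(Dusk, Dawn): Species 1 can switch to Day (49 → 96). Not NE.
(Dusk, Day): Species 2 can switch to Dusk (51 → 99). Not NE.
(Dusk, Dusk): Species 1 gets 48, best alternative 38; Species 2 gets 99, best alternative 51. No profitable deviation — NE.
(Dusk, Night): Species 2 can switch to Day (23 → 51). Not NE.
(The remaining 4 profiles each have a profitable deviation by the same check.)

The pure Nash equilibria are (Day, Dawn), (Dusk, Dusk).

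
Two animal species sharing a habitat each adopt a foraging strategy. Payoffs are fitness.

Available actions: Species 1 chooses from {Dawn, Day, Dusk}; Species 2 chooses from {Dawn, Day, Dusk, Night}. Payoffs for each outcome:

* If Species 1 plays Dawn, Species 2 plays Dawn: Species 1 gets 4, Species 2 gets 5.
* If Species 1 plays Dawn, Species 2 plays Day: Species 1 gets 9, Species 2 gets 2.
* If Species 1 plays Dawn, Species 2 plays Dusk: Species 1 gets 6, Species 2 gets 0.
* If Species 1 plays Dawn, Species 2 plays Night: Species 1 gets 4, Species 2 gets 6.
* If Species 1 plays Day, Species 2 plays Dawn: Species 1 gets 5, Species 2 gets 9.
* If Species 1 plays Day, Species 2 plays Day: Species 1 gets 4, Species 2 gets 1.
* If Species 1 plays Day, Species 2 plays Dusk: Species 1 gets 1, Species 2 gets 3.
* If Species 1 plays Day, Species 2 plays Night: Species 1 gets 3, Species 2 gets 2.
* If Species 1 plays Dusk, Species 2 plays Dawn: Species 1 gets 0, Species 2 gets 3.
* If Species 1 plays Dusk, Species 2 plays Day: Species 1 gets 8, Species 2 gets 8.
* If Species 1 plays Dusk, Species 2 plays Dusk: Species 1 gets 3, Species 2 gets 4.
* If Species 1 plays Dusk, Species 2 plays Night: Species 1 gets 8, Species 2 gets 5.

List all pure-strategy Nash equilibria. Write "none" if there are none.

The unique pure-strategy Nash equilibrium is (Day, Dawn).

Mark each player's best response to every combination of opponents' strategies; a profile where every player is best-responding is a pure Nash equilibrium.
Species 1 against Dawn: payoffs 4, 5, 0 → best response Day.
Species 1 against Day: payoffs 9, 4, 8 → best response Dawn.
Species 1 against Dusk: payoffs 6, 1, 3 → best response Dawn.
Species 1 against Night: payoffs 4, 3, 8 → best response Dusk.
Species 2 against Dawn: payoffs 5, 2, 0, 6 → best response Night.
Species 2 against Day: payoffs 9, 1, 3, 2 → best response Dawn.
Species 2 against Dusk: payoffs 3, 8, 4, 5 → best response Day.
Mutual best responses: (Day, Dawn).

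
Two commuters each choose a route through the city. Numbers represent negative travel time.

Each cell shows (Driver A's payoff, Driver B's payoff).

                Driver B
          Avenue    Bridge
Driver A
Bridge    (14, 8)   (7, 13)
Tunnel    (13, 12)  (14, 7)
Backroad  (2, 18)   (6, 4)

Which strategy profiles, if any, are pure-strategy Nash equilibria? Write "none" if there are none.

Mark each player's best response to every combination of opponents' strategies; a profile where every player is best-responding is a pure Nash equilibrium.
Driver A against Avenue: payoffs 14, 13, 2 → best response Bridge.
Driver A against Bridge: payoffs 7, 14, 6 → best response Tunnel.
Driver B against Bridge: payoffs 8, 13 → best response Bridge.
Driver B against Tunnel: payoffs 12, 7 → best response Avenue.
Driver B against Backroad: payoffs 18, 4 → best response Avenue.
No profile is a mutual best response for all players.

This game has no pure Nash equilibrium.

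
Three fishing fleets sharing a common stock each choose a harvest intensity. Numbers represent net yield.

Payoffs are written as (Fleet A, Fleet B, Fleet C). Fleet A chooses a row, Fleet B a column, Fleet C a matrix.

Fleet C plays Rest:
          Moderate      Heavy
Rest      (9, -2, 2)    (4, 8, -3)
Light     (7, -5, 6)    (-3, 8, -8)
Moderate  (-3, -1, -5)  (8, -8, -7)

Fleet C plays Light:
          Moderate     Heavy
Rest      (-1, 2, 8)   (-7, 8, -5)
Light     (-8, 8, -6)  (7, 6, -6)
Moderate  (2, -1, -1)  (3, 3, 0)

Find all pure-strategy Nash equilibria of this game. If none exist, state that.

No pure-strategy Nash equilibrium.

For each strategy profile, look for a profitable unilateral deviation.
(Rest, Moderate, Rest): Fleet B can switch to Heavy (-2 → 8). Not NE.
(Rest, Moderate, Light): Fleet A can switch to Moderate (-1 → 2). Not NE.
(Rest, Heavy, Rest): Fleet A can switch to Moderate (4 → 8). Not NE.
(Rest, Heavy, Light): Fleet A can switch to Light (-7 → 7). Not NE.
(Light, Moderate, Rest): Fleet A can switch to Rest (7 → 9). Not NE.
(Light, Moderate, Light): Fleet A can switch to Rest (-8 → -1). Not NE.
(Light, Heavy, Rest): Fleet A can switch to Rest (-3 → 4). Not NE.
(Light, Heavy, Light): Fleet B can switch to Moderate (6 → 8). Not NE.
(Moderate, Moderate, Rest): Fleet A can switch to Rest (-3 → 9). Not NE.
(Moderate, Moderate, Light): Fleet B can switch to Heavy (-1 → 3). Not NE.
(Moderate, Heavy, Rest): Fleet B can switch to Moderate (-8 → -1). Not NE.
(Moderate, Heavy, Light): Fleet A can switch to Light (3 → 7). Not NE.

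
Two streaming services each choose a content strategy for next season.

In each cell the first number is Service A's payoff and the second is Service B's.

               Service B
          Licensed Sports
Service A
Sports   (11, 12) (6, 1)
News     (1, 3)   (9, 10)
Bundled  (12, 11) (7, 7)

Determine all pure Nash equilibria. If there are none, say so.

Pure-strategy Nash equilibria: (News, Sports); (Bundled, Licensed)

For each player, find the best response to each opponent profile; mutual best responses are the pure NE.
Service A against Licensed: payoffs 11, 1, 12 → best response Bundled.
Service A against Sports: payoffs 6, 9, 7 → best response News.
Service B against Sports: payoffs 12, 1 → best response Licensed.
Service B against News: payoffs 3, 10 → best response Sports.
Service B against Bundled: payoffs 11, 7 → best response Licensed.
Mutual best responses: (News, Sports); (Bundled, Licensed).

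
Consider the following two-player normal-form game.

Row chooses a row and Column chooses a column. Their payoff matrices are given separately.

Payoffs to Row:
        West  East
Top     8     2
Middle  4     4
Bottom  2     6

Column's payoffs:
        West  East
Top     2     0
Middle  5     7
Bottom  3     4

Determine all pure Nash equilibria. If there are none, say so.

For each player, find the best response to each opponent profile; mutual best responses are the pure NE.
Row against West: payoffs 8, 4, 2 → best response Top.
Row against East: payoffs 2, 4, 6 → best response Bottom.
Column against Top: payoffs 2, 0 → best response West.
Column against Middle: payoffs 5, 7 → best response East.
Column against Bottom: payoffs 3, 4 → best response East.
Mutual best responses: (Top, West); (Bottom, East).

(Top, West); (Bottom, East)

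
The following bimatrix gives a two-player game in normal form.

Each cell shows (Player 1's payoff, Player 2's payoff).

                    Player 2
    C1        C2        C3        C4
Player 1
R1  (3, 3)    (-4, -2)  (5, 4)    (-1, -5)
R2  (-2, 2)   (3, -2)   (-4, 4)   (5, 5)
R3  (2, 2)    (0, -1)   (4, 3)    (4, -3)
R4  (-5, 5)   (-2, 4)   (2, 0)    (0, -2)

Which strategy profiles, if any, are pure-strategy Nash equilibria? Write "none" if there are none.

The pure Nash equilibria are (R1, C3) and (R2, C4).

Check each profile: it is a Nash equilibrium iff no player can strictly gain by switching unilaterally.
(R1, C1): Player 2 can switch to C3 (3 → 4). Not NE.
(R1, C2): Player 1 can switch to R2 (-4 → 3). Not NE.
(R1, C3): Player 1 gets 5, best alternative 4; Player 2 gets 4, best alternative 3. No profitable deviation — NE.
(R1, C4): Player 1 can switch to R2 (-1 → 5). Not NE.
(R2, C1): Player 1 can switch to R1 (-2 → 3). Not NE.
(R2, C2): Player 2 can switch to C1 (-2 → 2). Not NE.
(R2, C3): Player 1 can switch to R1 (-4 → 5). Not NE.
(R2, C4): Player 1 gets 5, best alternative 4; Player 2 gets 5, best alternative 4. No profitable deviation — NE.
(R3, C1): Player 1 can switch to R1 (2 → 3). Not NE.
(R3, C2): Player 1 can switch to R2 (0 → 3). Not NE.
(The remaining 6 profiles each have a profitable deviation by the same check.)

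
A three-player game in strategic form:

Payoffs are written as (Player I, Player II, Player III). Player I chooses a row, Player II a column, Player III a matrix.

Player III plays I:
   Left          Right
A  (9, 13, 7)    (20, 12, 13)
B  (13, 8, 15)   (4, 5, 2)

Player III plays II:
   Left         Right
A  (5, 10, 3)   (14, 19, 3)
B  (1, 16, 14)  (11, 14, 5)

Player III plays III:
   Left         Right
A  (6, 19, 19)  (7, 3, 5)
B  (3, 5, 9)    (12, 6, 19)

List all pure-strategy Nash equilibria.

The pure Nash equilibria are (A, Left, III), (B, Left, I), (B, Right, III).

For each player, find the best response to each opponent profile; mutual best responses are the pure NE.
Player I against (Left, I): payoffs 9, 13 → best response B.
Player I against (Left, II): payoffs 5, 1 → best response A.
Player I against (Left, III): payoffs 6, 3 → best response A.
Player I against (Right, I): payoffs 20, 4 → best response A.
Player I against (Right, II): payoffs 14, 11 → best response A.
Player I against (Right, III): payoffs 7, 12 → best response B.
Player II against (A, I): payoffs 13, 12 → best response Left.
Player II against (A, II): payoffs 10, 19 → best response Right.
Player II against (A, III): payoffs 19, 3 → best response Left.
Player II against (B, I): payoffs 8, 5 → best response Left.
Player II against (B, II): payoffs 16, 14 → best response Left.
Player II against (B, III): payoffs 5, 6 → best response Right.
Player III against (A, Left): payoffs 7, 3, 19 → best response III.
Player III against (A, Right): payoffs 13, 3, 5 → best response I.
Player III against (B, Left): payoffs 15, 14, 9 → best response I.
Player III against (B, Right): payoffs 2, 5, 19 → best response III.
Mutual best responses: (A, Left, III); (B, Left, I); (B, Right, III).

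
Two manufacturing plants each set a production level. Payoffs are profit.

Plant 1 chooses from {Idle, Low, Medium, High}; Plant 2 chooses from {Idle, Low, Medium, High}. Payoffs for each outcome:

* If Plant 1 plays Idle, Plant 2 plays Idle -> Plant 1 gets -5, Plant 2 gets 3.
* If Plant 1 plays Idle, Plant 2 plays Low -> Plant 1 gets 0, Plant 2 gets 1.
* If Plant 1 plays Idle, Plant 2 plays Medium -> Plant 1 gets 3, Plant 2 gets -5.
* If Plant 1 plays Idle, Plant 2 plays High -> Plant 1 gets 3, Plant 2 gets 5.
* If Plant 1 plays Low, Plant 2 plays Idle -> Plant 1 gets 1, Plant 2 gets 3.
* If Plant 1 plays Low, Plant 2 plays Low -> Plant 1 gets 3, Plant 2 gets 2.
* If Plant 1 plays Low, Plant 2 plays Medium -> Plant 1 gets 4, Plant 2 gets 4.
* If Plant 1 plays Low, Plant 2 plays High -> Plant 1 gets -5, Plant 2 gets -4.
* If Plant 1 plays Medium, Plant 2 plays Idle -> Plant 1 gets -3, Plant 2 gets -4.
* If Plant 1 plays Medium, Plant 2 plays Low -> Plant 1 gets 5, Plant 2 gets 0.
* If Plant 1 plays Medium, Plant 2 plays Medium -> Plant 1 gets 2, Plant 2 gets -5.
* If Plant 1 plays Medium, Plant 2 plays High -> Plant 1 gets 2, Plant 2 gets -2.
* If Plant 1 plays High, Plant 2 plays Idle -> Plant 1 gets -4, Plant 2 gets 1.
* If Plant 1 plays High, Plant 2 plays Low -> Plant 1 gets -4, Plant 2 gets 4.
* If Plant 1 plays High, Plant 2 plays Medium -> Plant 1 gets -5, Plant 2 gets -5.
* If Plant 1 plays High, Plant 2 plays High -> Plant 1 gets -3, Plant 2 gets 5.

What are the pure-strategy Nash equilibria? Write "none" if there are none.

The pure Nash equilibria are (Idle, High); (Low, Medium); (Medium, Low).

Plant 1 against Idle: payoffs -5, 1, -3, -4 → best response Low.
Plant 1 against Low: payoffs 0, 3, 5, -4 → best response Medium.
Plant 1 against Medium: payoffs 3, 4, 2, -5 → best response Low.
Plant 1 against High: payoffs 3, -5, 2, -3 → best response Idle.
Plant 2 against Idle: payoffs 3, 1, -5, 5 → best response High.
Plant 2 against Low: payoffs 3, 2, 4, -4 → best response Medium.
Plant 2 against Medium: payoffs -4, 0, -5, -2 → best response Low.
Plant 2 against High: payoffs 1, 4, -5, 5 → best response High.
Mutual best responses: (Idle, High); (Low, Medium); (Medium, Low).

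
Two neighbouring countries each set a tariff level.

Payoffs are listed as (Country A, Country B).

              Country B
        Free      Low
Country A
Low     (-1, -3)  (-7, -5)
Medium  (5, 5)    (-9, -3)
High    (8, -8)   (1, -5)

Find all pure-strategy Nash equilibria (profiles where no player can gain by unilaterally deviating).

The unique pure-strategy Nash equilibrium is (High, Low).

Country A against Free: payoffs -1, 5, 8 → best response High.
Country A against Low: payoffs -7, -9, 1 → best response High.
Country B against Low: payoffs -3, -5 → best response Free.
Country B against Medium: payoffs 5, -3 → best response Free.
Country B against High: payoffs -8, -5 → best response Low.
Mutual best responses: (High, Low).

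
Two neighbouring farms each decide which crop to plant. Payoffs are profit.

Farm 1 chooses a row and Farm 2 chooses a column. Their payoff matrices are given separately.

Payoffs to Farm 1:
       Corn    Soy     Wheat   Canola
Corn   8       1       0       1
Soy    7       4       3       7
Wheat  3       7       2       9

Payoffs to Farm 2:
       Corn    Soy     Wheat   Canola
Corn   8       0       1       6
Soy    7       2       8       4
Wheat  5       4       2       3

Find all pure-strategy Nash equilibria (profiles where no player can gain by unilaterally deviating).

Pure-strategy Nash equilibria: (Corn, Corn); (Soy, Wheat)

For each player, find the best response to each opponent profile; mutual best responses are the pure NE.
Farm 1 against Corn: payoffs 8, 7, 3 → best response Corn.
Farm 1 against Soy: payoffs 1, 4, 7 → best response Wheat.
Farm 1 against Wheat: payoffs 0, 3, 2 → best response Soy.
Farm 1 against Canola: payoffs 1, 7, 9 → best response Wheat.
Farm 2 against Corn: payoffs 8, 0, 1, 6 → best response Corn.
Farm 2 against Soy: payoffs 7, 2, 8, 4 → best response Wheat.
Farm 2 against Wheat: payoffs 5, 4, 2, 3 → best response Corn.
Mutual best responses: (Corn, Corn); (Soy, Wheat).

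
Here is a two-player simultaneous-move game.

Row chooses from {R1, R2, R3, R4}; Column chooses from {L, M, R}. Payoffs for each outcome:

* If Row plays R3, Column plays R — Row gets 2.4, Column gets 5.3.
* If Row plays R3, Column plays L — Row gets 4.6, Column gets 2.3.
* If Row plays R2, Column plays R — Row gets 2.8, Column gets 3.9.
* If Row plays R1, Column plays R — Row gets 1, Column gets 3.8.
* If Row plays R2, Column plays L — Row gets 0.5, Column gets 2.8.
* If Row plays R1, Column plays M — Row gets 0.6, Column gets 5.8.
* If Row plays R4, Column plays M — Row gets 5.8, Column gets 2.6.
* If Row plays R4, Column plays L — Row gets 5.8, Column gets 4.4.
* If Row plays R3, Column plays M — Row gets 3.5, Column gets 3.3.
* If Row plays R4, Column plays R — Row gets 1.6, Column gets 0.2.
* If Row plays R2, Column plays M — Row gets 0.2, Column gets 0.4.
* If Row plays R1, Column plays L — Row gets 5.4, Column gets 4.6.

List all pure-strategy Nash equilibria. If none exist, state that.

Row against L: payoffs 5.4, 0.5, 4.6, 5.8 → best response R4.
Row against M: payoffs 0.6, 0.2, 3.5, 5.8 → best response R4.
Row against R: payoffs 1, 2.8, 2.4, 1.6 → best response R2.
Column against R1: payoffs 4.6, 5.8, 3.8 → best response M.
Column against R2: payoffs 2.8, 0.4, 3.9 → best response R.
Column against R3: payoffs 2.3, 3.3, 5.3 → best response R.
Column against R4: payoffs 4.4, 2.6, 0.2 → best response L.
Mutual best responses: (R2, R); (R4, L).

Pure-strategy Nash equilibria: (R2, R), (R4, L)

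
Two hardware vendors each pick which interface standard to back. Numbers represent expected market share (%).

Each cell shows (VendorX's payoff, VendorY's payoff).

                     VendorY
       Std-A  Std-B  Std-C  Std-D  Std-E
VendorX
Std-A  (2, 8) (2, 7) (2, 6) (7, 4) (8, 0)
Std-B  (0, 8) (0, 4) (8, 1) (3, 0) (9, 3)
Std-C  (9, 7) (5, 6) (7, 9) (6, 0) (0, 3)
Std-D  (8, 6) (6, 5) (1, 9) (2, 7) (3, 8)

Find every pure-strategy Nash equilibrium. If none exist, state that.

No pure-strategy Nash equilibrium.

VendorX against Std-A: payoffs 2, 0, 9, 8 → best response Std-C.
VendorX against Std-B: payoffs 2, 0, 5, 6 → best response Std-D.
VendorX against Std-C: payoffs 2, 8, 7, 1 → best response Std-B.
VendorX against Std-D: payoffs 7, 3, 6, 2 → best response Std-A.
VendorX against Std-E: payoffs 8, 9, 0, 3 → best response Std-B.
VendorY against Std-A: payoffs 8, 7, 6, 4, 0 → best response Std-A.
VendorY against Std-B: payoffs 8, 4, 1, 0, 3 → best response Std-A.
VendorY against Std-C: payoffs 7, 6, 9, 0, 3 → best response Std-C.
VendorY against Std-D: payoffs 6, 5, 9, 7, 8 → best response Std-C.
No profile is a mutual best response for all players.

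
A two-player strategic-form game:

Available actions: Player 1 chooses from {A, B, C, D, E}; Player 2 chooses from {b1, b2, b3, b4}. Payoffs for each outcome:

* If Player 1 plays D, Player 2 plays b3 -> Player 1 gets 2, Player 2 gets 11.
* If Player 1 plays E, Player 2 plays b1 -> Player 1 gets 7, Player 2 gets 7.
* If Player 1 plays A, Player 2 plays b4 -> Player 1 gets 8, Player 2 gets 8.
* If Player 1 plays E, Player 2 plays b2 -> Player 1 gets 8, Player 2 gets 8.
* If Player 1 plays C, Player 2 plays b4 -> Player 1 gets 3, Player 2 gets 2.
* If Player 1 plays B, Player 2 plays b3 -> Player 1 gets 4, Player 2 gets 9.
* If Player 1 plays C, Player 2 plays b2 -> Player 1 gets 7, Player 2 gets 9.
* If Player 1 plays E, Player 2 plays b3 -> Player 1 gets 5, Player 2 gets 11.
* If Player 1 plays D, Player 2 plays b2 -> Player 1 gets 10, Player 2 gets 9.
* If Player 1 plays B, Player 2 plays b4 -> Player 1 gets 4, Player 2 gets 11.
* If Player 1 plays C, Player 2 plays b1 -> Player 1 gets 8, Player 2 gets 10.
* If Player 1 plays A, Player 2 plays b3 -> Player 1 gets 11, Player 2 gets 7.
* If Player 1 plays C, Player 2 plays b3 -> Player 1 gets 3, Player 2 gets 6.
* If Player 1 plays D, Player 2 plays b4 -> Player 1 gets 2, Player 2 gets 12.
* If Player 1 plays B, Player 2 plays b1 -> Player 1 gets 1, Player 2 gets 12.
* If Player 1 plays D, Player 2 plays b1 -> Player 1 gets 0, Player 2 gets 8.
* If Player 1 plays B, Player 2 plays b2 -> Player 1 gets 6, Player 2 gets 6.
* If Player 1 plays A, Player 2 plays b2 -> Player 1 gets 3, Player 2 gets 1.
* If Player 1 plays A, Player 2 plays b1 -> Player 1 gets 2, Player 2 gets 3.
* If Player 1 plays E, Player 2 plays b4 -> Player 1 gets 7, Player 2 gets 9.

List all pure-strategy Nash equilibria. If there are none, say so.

(A, b4), (C, b1)

Player 1 against b1: payoffs 2, 1, 8, 0, 7 → best response C.
Player 1 against b2: payoffs 3, 6, 7, 10, 8 → best response D.
Player 1 against b3: payoffs 11, 4, 3, 2, 5 → best response A.
Player 1 against b4: payoffs 8, 4, 3, 2, 7 → best response A.
Player 2 against A: payoffs 3, 1, 7, 8 → best response b4.
Player 2 against B: payoffs 12, 6, 9, 11 → best response b1.
Player 2 against C: payoffs 10, 9, 6, 2 → best response b1.
Player 2 against D: payoffs 8, 9, 11, 12 → best response b4.
Player 2 against E: payoffs 7, 8, 11, 9 → best response b3.
Mutual best responses: (A, b4); (C, b1).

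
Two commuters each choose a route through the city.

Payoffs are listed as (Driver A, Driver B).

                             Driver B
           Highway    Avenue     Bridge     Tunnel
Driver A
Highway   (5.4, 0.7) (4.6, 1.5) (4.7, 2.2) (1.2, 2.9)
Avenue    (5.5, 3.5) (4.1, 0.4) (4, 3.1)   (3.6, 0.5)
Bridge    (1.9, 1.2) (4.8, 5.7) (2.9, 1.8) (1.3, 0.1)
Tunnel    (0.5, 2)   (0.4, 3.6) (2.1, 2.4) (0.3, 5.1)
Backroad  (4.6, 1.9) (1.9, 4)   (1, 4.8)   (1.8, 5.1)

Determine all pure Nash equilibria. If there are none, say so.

For each strategy profile, look for a profitable unilateral deviation.
(Highway, Highway): Driver A can switch to Avenue (5.4 → 5.5). Not NE.
(Highway, Avenue): Driver A can switch to Bridge (4.6 → 4.8). Not NE.
(Highway, Bridge): Driver B can switch to Tunnel (2.2 → 2.9). Not NE.
(Highway, Tunnel): Driver A can switch to Avenue (1.2 → 3.6). Not NE.
(Avenue, Highway): Driver A gets 5.5, best alternative 5.4; Driver B gets 3.5, best alternative 3.1. No profitable deviation — NE.
(Avenue, Avenue): Driver A can switch to Highway (4.1 → 4.6). Not NE.
(Avenue, Bridge): Driver A can switch to Highway (4 → 4.7). Not NE.
(Bridge, Avenue): Driver A gets 4.8, best alternative 4.6; Driver B gets 5.7, best alternative 1.8. No profitable deviation — NE.
(The remaining 12 profiles each have a profitable deviation by the same check.)

The pure Nash equilibria are (Avenue, Highway); (Bridge, Avenue).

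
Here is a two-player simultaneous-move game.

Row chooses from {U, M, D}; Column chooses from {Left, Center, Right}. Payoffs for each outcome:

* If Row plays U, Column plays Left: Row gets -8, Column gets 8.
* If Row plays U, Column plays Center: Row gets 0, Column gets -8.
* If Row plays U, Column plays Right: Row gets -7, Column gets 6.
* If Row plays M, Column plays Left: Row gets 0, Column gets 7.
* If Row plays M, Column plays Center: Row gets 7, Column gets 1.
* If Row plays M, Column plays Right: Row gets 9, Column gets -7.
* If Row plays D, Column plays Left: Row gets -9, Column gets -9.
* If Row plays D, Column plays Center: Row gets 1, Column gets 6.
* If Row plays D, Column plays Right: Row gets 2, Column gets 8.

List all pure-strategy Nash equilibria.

Mark each player's best response to every combination of opponents' strategies; a profile where every player is best-responding is a pure Nash equilibrium.
Row against Left: payoffs -8, 0, -9 → best response M.
Row against Center: payoffs 0, 7, 1 → best response M.
Row against Right: payoffs -7, 9, 2 → best response M.
Column against U: payoffs 8, -8, 6 → best response Left.
Column against M: payoffs 7, 1, -7 → best response Left.
Column against D: payoffs -9, 6, 8 → best response Right.
Mutual best responses: (M, Left).

Pure NE: (M, Left)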